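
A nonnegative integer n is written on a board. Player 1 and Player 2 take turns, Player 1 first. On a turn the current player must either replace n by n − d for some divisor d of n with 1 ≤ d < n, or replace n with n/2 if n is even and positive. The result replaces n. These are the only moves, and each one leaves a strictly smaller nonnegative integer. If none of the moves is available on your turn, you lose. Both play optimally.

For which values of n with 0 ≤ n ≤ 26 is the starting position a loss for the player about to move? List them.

Positions with no move are L. A position that does have a move is losing for the player to move precisely when every available move leads to a winning position for the opponent. Fill in the labels:
n=0: no move → L
n=1: no move → L
n=2: W (go to 1, an L position)
n=3: L (sole option 2(W) is W)
n=4: W (go to 3, an L position)
n=5: L (sole option 4(W) is W)
n=6: W (go to 3, an L position)
n=7: L (sole option 6(W) is W)
n=8: W (go to 7, an L position)
n=9: L (options 6(W), 8(W) are all W)
n=10: W (go to 5, an L position)
n=11: L (sole option 10(W) is W)
n=12: W (go to 9, an L position)
n=13: L (sole option 12(W) is W)
n=14: W (go to 7, an L position)
n=15: L (options 10(W), 12(W), 14(W) are all W)
n=16: W (go to 15, an L position)
n=17: L (sole option 16(W) is W)
n=18: W (go to 9, an L position)
n=19: L (sole option 18(W) is W)
n=20: W (go to 15, an L position)
n=21: L (options 14(W), 18(W), 20(W) are all W)
n=22: W (go to 11, an L position)
n=23: L (sole option 22(W) is W)
n=24: W (go to 21, an L position)
n=25: L (options 20(W), 24(W) are all W)
n=26: W (go to 13, an L position)
The losing starting values of n are exactly the entries labelled L in this table (14 of them).

0, 1, 3, 5, 7, 9, 11, 13, 15, 17, 19, 21, 23, 25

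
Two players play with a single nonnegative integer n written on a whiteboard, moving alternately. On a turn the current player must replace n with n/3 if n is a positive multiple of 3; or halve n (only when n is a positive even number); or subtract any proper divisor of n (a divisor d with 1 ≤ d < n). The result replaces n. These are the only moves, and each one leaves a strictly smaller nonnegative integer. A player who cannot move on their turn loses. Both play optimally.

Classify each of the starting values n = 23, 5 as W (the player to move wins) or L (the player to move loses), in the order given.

23: L, 5: W

Work bottom-up. With no move the player to move loses. Otherwise the position is W if at least one move leads to an L position for the opponent, and L if every move leads to a W.
n=0: no move → L
n=1: no move → L
n=2: reaches L-position 1 → W
n=3: reaches L-position 1 → W
n=4: only reaches 2(W), 3(W), all W → L
n=5: reaches L-position 4 → W
n=6: reaches L-position 4 → W
n=7: only reaches 6(W), which is W → L
n=8: reaches L-position 4 → W
n=9: only reaches 3(W), 6(W), 8(W), all W → L
n=10: reaches L-position 9 → W
n=11: only reaches 10(W), which is W → L
n=12: reaches L-position 4 → W
n=13: only reaches 12(W), which is W → L
n=14: reaches L-position 7 → W
n=15: only reaches 5(W), 10(W), 12(W), 14(W), all W → L
n=16: reaches L-position 15 → W
n=17: only reaches 16(W), which is W → L
n=18: reaches L-position 9 → W
n=19: only reaches 18(W), which is W → L
n=20: reaches L-position 15 → W
n=21: reaches L-position 7 → W
n=22: reaches L-position 11 → W
n=23: only reaches 22(W), which is W → L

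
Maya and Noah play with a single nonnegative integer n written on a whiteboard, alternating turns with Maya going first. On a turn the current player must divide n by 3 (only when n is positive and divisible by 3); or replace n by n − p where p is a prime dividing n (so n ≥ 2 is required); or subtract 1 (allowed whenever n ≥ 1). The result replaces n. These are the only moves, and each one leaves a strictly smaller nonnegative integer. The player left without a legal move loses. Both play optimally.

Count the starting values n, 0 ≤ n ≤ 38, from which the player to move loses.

11

Label each position W (a win for the player to move) or L (a loss). A position with no legal move is L; any other position is W exactly when some move reaches an L, and L when every move reaches a W.
n=0: no move → L
n=1: can move to 0, which is L ⇒ W
n=2: can move to 0, which is L ⇒ W
n=3: can move to 0, which is L ⇒ W
n=4: moves to 2(W), 3(W); every one is W ⇒ L
n=5: can move to 0, which is L ⇒ W
n=6: can move to 4, which is L ⇒ W
n=7: can move to 0, which is L ⇒ W
n=8: moves to 6(W), 7(W); every one is W ⇒ L
n=9: can move to 8, which is L ⇒ W
n=10: can move to 8, which is L ⇒ W
n=11: can move to 0, which is L ⇒ W
n=12: can move to 4, which is L ⇒ W
n=13: can move to 0, which is L ⇒ W
n=14: moves to 7(W), 12(W), 13(W); every one is W ⇒ L
n=15: can move to 14, which is L ⇒ W
n=16: can move to 14, which is L ⇒ W
n=17: can move to 0, which is L ⇒ W
n=18: moves to 6(W), 15(W), 16(W), 17(W); every one is W ⇒ L
n=19: can move to 0, which is L ⇒ W
n=20: can move to 18, which is L ⇒ W
n=21: can move to 14, which is L ⇒ W
n=22: moves to 11(W), 20(W), 21(W); every one is W ⇒ L
n=23: can move to 0, which is L ⇒ W
n=24: can move to 8, which is L ⇒ W
n=25: moves to 20(W), 24(W); every one is W ⇒ L
n=26: can move to 25, which is L ⇒ W
n=27: moves to 9(W), 24(W), 26(W); every one is W ⇒ L
n=28: can move to 27, which is L ⇒ W
n=29: can move to 0, which is L ⇒ W
n=30: can move to 25, which is L ⇒ W
n=31: can move to 0, which is L ⇒ W
n=32: moves to 30(W), 31(W); every one is W ⇒ L
n=33: can move to 22, which is L ⇒ W
n=34: can move to 32, which is L ⇒ W
n=35: moves to 28(W), 30(W), 34(W); every one is W ⇒ L
n=36: can move to 35, which is L ⇒ W
n=37: can move to 0, which is L ⇒ W
n=38: moves to 19(W), 36(W), 37(W); every one is W ⇒ L
L entries with 0 ≤ n ≤ 38: n = 0, 4, 8, 14, 18, 22, 25, 27, 32, 35, 38; that makes 11.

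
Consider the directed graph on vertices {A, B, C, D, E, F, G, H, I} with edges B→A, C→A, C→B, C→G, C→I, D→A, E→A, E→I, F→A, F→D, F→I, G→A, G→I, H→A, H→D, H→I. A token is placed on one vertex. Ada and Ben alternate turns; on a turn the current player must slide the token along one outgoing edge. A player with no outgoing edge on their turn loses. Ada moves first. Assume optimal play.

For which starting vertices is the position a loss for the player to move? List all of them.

Positions with no move are L. A position that does have a move is losing for the player to move precisely when every available move leads to a winning position for the opponent. Fill in the labels:
Every edge goes from a vertex to one that appears earlier in the order I, A, D, F, H, G, E, B, C, so processing vertices in that order labels each vertex after all of its successors.
I: no outgoing edge → L
A: no outgoing edge → L
D: W (go to A, an L position)
F: W (go to A, an L position)
H: W (go to A, an L position)
G: W (go to A, an L position)
E: W (go to A, an L position)
B: W (go to A, an L position)
C: W (go to A, an L position)
The losing starting vertices are exactly the entries labelled L in this table (2 of them).

A, I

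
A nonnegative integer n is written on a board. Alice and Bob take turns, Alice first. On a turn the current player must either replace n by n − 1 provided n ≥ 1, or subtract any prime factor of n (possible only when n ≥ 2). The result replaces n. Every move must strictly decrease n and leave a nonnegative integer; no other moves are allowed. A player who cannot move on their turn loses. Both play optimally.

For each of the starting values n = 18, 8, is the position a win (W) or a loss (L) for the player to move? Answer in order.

18: W, 8: L

Use the standard recursion: the mover loses at a terminal position; elsewhere, the mover wins exactly when some move hands the opponent an L position.
n=0: no move → L
n=1: can move to 0, which is L ⇒ W
n=2: can move to 0, which is L ⇒ W
n=3: can move to 0, which is L ⇒ W
n=4: moves to 2(W), 3(W); every one is W ⇒ L
n=5: can move to 0, which is L ⇒ W
n=6: can move to 4, which is L ⇒ W
n=7: can move to 0, which is L ⇒ W
n=8: moves to 6(W), 7(W); every one is W ⇒ L
n=9: can move to 8, which is L ⇒ W
n=10: can move to 8, which is L ⇒ W
n=11: can move to 0, which is L ⇒ W
n=12: moves to 9(W), 10(W), 11(W); every one is W ⇒ L
n=13: can move to 0, which is L ⇒ W
n=14: can move to 12, which is L ⇒ W
n=15: can move to 12, which is L ⇒ W
n=16: moves to 14(W), 15(W); every one is W ⇒ L
n=17: can move to 0, which is L ⇒ W
n=18: can move to 16, which is L ⇒ W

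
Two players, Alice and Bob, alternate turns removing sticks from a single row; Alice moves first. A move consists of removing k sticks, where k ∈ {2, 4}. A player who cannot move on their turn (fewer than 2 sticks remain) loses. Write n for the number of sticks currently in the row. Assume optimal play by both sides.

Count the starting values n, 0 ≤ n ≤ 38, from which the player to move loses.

14

Use the standard recursion: the mover loses at a terminal position; elsewhere, the mover wins exactly when some move hands the opponent an L position.
n=0: no move → L
n=1: no move → L
n=2: can move to 0, which is L ⇒ W
n=3: can move to 1, which is L ⇒ W
n=4: can move to 0, which is L ⇒ W
n=5: can move to 1, which is L ⇒ W
n=6: moves to 4(W), 2(W); every one is W ⇒ L
n=7: moves to 5(W), 3(W); every one is W ⇒ L
n=8: can move to 6, which is L ⇒ W
n=9: can move to 7, which is L ⇒ W
n=10: can move to 6, which is L ⇒ W
n=11: can move to 7, which is L ⇒ W
n=12: moves to 10(W), 8(W); every one is W ⇒ L
n=13: moves to 11(W), 9(W); every one is W ⇒ L
n=14: can move to 12, which is L ⇒ W
n=15: can move to 13, which is L ⇒ W
n=16: can move to 12, which is L ⇒ W
n=17: can move to 13, which is L ⇒ W
n=18: moves to 16(W), 14(W); every one is W ⇒ L
n=19: moves to 17(W), 15(W); every one is W ⇒ L
n=20: can move to 18, which is L ⇒ W
n=21: can move to 19, which is L ⇒ W
n=22: can move to 18, which is L ⇒ W
n=23: can move to 19, which is L ⇒ W
n=24: moves to 22(W), 20(W); every one is W ⇒ L
n=25: moves to 23(W), 21(W); every one is W ⇒ L
n=26: can move to 24, which is L ⇒ W
n=27: can move to 25, which is L ⇒ W
n=28: can move to 24, which is L ⇒ W
n=29: can move to 25, which is L ⇒ W
n=30: moves to 28(W), 26(W); every one is W ⇒ L
n=31: moves to 29(W), 27(W); every one is W ⇒ L
n=32: can move to 30, which is L ⇒ W
n=33: can move to 31, which is L ⇒ W
n=34: can move to 30, which is L ⇒ W
n=35: can move to 31, which is L ⇒ W
n=36: moves to 34(W), 32(W); every one is W ⇒ L
n=37: moves to 35(W), 33(W); every one is W ⇒ L
n=38: can move to 36, which is L ⇒ W
L entries with 0 ≤ n ≤ 38: n = 0, 1, 6, 7, 12, 13, 18, 19, 24, 25, 30, 31, 36, 37; that makes 14.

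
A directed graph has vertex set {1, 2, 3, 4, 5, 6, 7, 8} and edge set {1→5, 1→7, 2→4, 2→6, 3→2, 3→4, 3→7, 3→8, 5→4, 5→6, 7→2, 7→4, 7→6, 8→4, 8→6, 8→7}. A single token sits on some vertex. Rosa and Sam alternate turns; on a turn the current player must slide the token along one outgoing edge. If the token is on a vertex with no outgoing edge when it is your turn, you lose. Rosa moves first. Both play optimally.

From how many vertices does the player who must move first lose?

Classify positions by backward induction: terminal positions (no move available) are L. From any other position, the mover wins iff some move reaches an L.
Every edge goes from a vertex to one that appears earlier in the order 6, 4, 2, 5, 7, 1, 8, 3, so processing vertices in that order labels each vertex after all of its successors.
6: no outgoing edge → L
4: no outgoing edge → L
2: reaches L-position 4 → W
5: reaches L-position 4 → W
7: reaches L-position 4 → W
1: only reaches 7(W), 5(W), all W → L
8: reaches L-position 4 → W
3: reaches L-position 4 → W
The L vertices are 1, 4, 6; that is 3 in all.

3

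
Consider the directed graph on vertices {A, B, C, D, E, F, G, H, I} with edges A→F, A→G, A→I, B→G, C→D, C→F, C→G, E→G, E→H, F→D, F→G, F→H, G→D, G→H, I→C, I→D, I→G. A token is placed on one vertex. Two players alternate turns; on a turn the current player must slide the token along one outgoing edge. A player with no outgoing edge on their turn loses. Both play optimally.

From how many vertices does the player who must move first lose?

Compute win/loss labels from the base case upward. A position with no move is L. Any other position is W if it can reach an L in one move, else L.
Every edge goes from a vertex to one that appears earlier in the order H, D, G, F, C, B, I, E, A, so processing vertices in that order labels each vertex after all of its successors.
H: no outgoing edge → L
D: no outgoing edge → L
G: W (go to D, an L position)
F: W (go to D, an L position)
C: W (go to D, an L position)
B: L (sole option G(W) is W)
I: W (go to D, an L position)
E: W (go to H, an L position)
A: L (options I(W), F(W), G(W) are all W)
The L vertices are A, B, D, H; that is 4 in all.

4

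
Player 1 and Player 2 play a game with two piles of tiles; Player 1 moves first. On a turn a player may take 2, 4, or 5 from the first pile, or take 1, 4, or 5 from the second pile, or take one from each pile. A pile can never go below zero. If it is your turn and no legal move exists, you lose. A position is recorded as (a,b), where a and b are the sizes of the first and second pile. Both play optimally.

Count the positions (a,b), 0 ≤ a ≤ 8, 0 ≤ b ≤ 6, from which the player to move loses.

Classify positions by backward induction: terminal positions (no move available) are L. From any other position, the mover wins iff some move reaches an L.
Every move lowers a or b (never raises either), so fill the grid row by row in increasing a, and left to right within a row: each cell's successors are then already labelled.
      b=0  b=1  b=2  b=3  b=4  b=5  b=6
a=0:    L    W    L    W    W    W    W
a=1:    L    W    L    W    W    W    W
a=2:    W    W    W    W    L    W    L
a=3:    W    L    W    L    W    W    W
a=4:    W    L    W    L    W    W    W
a=5:    W    W    W    W    W    L    W
a=6:    W    W    W    W    W    L    W
a=7:    L    W    L    W    W    W    W
a=8:    L    W    L    W    W    W    W
Cells with no legal move (terminal, hence L): (0,0), (1,0).
The remaining L cells, each justified by listing all of its moves:
(0,2): L (sole option (0,1)(W) is W)
(1,2): L (options (1,1)(W), (0,1)(W) are all W)
(2,4): L (options (0,4)(W), (2,3)(W), (2,0)(W), (1,3)(W) are all W)
(2,6): L (options (0,6)(W), (2,5)(W), (2,2)(W), (2,1)(W), (1,5)(W) are all W)
(3,1): L (options (1,1)(W), (3,0)(W), (2,0)(W) are all W)
(3,3): L (options (1,3)(W), (3,2)(W), (2,2)(W) are all W)
(4,1): L (options (2,1)(W), (0,1)(W), (4,0)(W), (3,0)(W) are all W)
(4,3): L (options (2,3)(W), (0,3)(W), (4,2)(W), (3,2)(W) are all W)
(5,5): L (options (3,5)(W), (1,5)(W), (0,5)(W), (5,4)(W), (5,1)(W), (5,0)(W), (4,4)(W) are all W)
(6,5): L (options (4,5)(W), (2,5)(W), (1,5)(W), (6,4)(W), (6,1)(W), (6,0)(W), (5,4)(W) are all W)
(7,0): L (options (5,0)(W), (3,0)(W), (2,0)(W) are all W)
(7,2): L (options (5,2)(W), (3,2)(W), (2,2)(W), (7,1)(W), (6,1)(W) are all W)
(8,0): L (options (6,0)(W), (4,0)(W), (3,0)(W) are all W)
(8,2): L (options (6,2)(W), (4,2)(W), (3,2)(W), (8,1)(W), (7,1)(W) are all W)
Every other cell has at least one move into one of the L cells above, so it is W.
L cells per row: a=0: 2, a=1: 2, a=2: 2, a=3: 2, a=4: 2, a=5: 1, a=6: 1, a=7: 2, a=8: 2; total 16.

16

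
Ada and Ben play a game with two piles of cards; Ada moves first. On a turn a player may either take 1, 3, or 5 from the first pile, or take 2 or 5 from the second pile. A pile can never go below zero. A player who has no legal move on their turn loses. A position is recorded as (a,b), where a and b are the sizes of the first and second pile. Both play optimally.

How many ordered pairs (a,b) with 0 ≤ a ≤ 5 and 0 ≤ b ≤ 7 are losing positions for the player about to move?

21

Work bottom-up. With no move the player to move loses. Otherwise the position is W if at least one move leads to an L position for the opponent, and L if every move leads to a W.
Every move lowers a or b (never raises either), so fill the grid row by row in increasing a, and left to right within a row: each cell's successors are then already labelled.
      b=0  b=1  b=2  b=3  b=4  b=5  b=6  b=7
a=0:    L    L    W    W    L    W    W    L
a=1:    W    W    L    L    W    W    L    W
a=2:    L    L    W    W    L    W    W    L
a=3:    W    W    L    L    W    W    L    W
a=4:    L    L    W    W    L    W    W    L
a=5:    W    W    L    L    W    W    L    W
Cells with no legal move (terminal, hence L): (0,0), (0,1).
The remaining L cells, each justified by listing all of its moves:
(0,4): L (sole option (0,2)(W) is W)
(0,7): L (options (0,5)(W), (0,2)(W) are all W)
(1,2): L (options (0,2)(W), (1,0)(W) are all W)
(1,3): L (options (0,3)(W), (1,1)(W) are all W)
(1,6): L (options (0,6)(W), (1,4)(W), (1,1)(W) are all W)
(2,0): L (sole option (1,0)(W) is W)
(2,1): L (sole option (1,1)(W) is W)
(2,4): L (options (1,4)(W), (2,2)(W) are all W)
(2,7): L (options (1,7)(W), (2,5)(W), (2,2)(W) are all W)
(3,2): L (options (2,2)(W), (0,2)(W), (3,0)(W) are all W)
(3,3): L (options (2,3)(W), (0,3)(W), (3,1)(W) are all W)
(3,6): L (options (2,6)(W), (0,6)(W), (3,4)(W), (3,1)(W) are all W)
(4,0): L (options (3,0)(W), (1,0)(W) are all W)
(4,1): L (options (3,1)(W), (1,1)(W) are all W)
(4,4): L (options (3,4)(W), (1,4)(W), (4,2)(W) are all W)
(4,7): L (options (3,7)(W), (1,7)(W), (4,5)(W), (4,2)(W) are all W)
(5,2): L (options (4,2)(W), (2,2)(W), (0,2)(W), (5,0)(W) are all W)
(5,3): L (options (4,3)(W), (2,3)(W), (0,3)(W), (5,1)(W) are all W)
(5,6): L (options (4,6)(W), (2,6)(W), (0,6)(W), (5,4)(W), (5,1)(W) are all W)
Every other cell has at least one move into one of the L cells above, so it is W.
L cells per row: a=0: 4, a=1: 3, a=2: 4, a=3: 3, a=4: 4, a=5: 3; total 21.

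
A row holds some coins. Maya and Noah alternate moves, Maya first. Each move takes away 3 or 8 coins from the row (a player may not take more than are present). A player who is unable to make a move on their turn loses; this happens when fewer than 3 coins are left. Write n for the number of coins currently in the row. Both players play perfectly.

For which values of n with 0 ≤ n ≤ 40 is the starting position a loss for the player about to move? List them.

0, 1, 2, 6, 7, 11, 12, 13, 17, 18, 22, 23, 24, 28, 29, 33, 34, 35, 39, 40

Label each position W (a win for the player to move) or L (a loss). A position with no legal move is L; any other position is W exactly when some move reaches an L, and L when every move reaches a W.
n=0: no move → L
n=1: no move → L
n=2: no move → L
n=3: W (go to 0, an L position)
n=4: W (go to 1, an L position)
n=5: W (go to 2, an L position)
n=6: L (sole option 3(W) is W)
n=7: L (sole option 4(W) is W)
n=8: W (go to 0, an L position)
n=9: W (go to 6, an L position)
n=10: W (go to 7, an L position)
n=11: L (options 8(W), 3(W) are all W)
n=12: L (options 9(W), 4(W) are all W)
n=13: L (options 10(W), 5(W) are all W)
n=14: W (go to 11, an L position)
n=15: W (go to 12, an L position)
n=16: W (go to 13, an L position)
n=17: L (options 14(W), 9(W) are all W)
n=18: L (options 15(W), 10(W) are all W)
n=19: W (go to 11, an L position)
n=20: W (go to 17, an L position)
n=21: W (go to 18, an L position)
n=22: L (options 19(W), 14(W) are all W)
n=23: L (options 20(W), 15(W) are all W)
n=24: L (options 21(W), 16(W) are all W)
n=25: W (go to 22, an L position)
n=26: W (go to 23, an L position)
n=27: W (go to 24, an L position)
n=28: L (options 25(W), 20(W) are all W)
n=29: L (options 26(W), 21(W) are all W)
n=30: W (go to 22, an L position)
n=31: W (go to 28, an L position)
n=32: W (go to 29, an L position)
n=33: L (options 30(W), 25(W) are all W)
n=34: L (options 31(W), 26(W) are all W)
n=35: L (options 32(W), 27(W) are all W)
n=36: W (go to 33, an L position)
n=37: W (go to 34, an L position)
n=38: W (go to 35, an L position)
n=39: L (options 36(W), 31(W) are all W)
n=40: L (options 37(W), 32(W) are all W)
The losing starting values of n are exactly the entries labelled L in this table (20 of them).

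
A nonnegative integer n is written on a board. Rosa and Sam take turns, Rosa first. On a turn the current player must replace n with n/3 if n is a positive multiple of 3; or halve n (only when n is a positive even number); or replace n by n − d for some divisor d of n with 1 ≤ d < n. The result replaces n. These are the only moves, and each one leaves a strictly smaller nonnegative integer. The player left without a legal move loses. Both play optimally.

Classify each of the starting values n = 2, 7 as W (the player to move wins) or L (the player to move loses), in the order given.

2: W, 7: L

Label each position W (a win for the player to move) or L (a loss). A position with no legal move is L; any other position is W exactly when some move reaches an L, and L when every move reaches a W.
n=0: no move → L
n=1: no move → L
n=2: W (go to 1, an L position)
n=3: W (go to 1, an L position)
n=4: L (options 2(W), 3(W) are all W)
n=5: W (go to 4, an L position)
n=6: W (go to 4, an L position)
n=7: L (sole option 6(W) is W)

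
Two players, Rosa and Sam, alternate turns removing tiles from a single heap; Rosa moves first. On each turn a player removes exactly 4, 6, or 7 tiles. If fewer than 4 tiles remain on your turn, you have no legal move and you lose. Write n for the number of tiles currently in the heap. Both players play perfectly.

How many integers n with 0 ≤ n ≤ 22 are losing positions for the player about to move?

Use the standard recursion: the mover loses at a terminal position; elsewhere, the mover wins exactly when some move hands the opponent an L position.
n=0: no move → L
n=1: no move → L
n=2: no move → L
n=3: no move → L
n=4: →0(L), so W
n=5: →1(L), so W
n=6: →2(L), so W
n=7: →3(L), so W
n=8: →2(L), so W
n=9: →3(L), so W
n=10: →3(L), so W
n=11: →7(W), 5(W), 4(W) — all W, so L
n=12: →8(W), 6(W), 5(W) — all W, so L
n=13: →9(W), 7(W), 6(W) — all W, so L
n=14: →10(W), 8(W), 7(W) — all W, so L
n=15: →11(L), so W
n=16: →12(L), so W
n=17: →13(L), so W
n=18: →14(L), so W
n=19: →13(L), so W
n=20: →14(L), so W
n=21: →14(L), so W
n=22: →18(W), 16(W), 15(W) — all W, so L
L entries with 0 ≤ n ≤ 22: n = 0, 1, 2, 3, 11, 12, 13, 14, 22; that makes 9.

9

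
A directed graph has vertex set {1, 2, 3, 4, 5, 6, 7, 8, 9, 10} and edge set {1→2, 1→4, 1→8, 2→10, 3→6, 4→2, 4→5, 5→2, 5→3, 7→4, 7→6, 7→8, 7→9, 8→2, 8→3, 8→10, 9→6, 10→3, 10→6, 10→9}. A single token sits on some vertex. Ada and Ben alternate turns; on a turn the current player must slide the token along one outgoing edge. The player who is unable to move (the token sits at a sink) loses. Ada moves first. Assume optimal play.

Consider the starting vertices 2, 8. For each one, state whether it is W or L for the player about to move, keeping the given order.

2: L, 8: W

Positions with no move are L. A position that does have a move is losing for the player to move precisely when every available move leads to a winning position for the opponent. Fill in the labels:
Every edge goes from a vertex to one that appears earlier in the order 6, 9, 3, 10, 2, 8, 5, 4, 1, 7, so processing vertices in that order labels each vertex after all of its successors.
6: no outgoing edge → L
9: W (go to 6, an L position)
3: W (go to 6, an L position)
10: W (go to 6, an L position)
2: L (sole option 10(W) is W)
8: W (go to 2, an L position)
5: W (go to 2, an L position)
4: W (go to 2, an L position)
1: W (go to 2, an L position)
7: W (go to 6, an L position)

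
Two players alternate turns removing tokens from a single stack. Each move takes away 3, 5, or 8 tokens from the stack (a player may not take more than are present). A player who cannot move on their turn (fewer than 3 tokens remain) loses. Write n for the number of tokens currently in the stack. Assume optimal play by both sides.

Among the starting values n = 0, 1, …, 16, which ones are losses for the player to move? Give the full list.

0, 1, 2, 11, 12, 13

Build the W/L table. Terminal = L. A non-terminal position is W if it has a move to some L; otherwise it is L.
n=0: no move → L
n=1: no move → L
n=2: no move → L
n=3: reaches L-position 0 → W
n=4: reaches L-position 1 → W
n=5: reaches L-position 2 → W
n=6: reaches L-position 1 → W
n=7: reaches L-position 2 → W
n=8: reaches L-position 0 → W
n=9: reaches L-position 1 → W
n=10: reaches L-position 2 → W
n=11: only reaches 8(W), 6(W), 3(W), all W → L
n=12: only reaches 9(W), 7(W), 4(W), all W → L
n=13: only reaches 10(W), 8(W), 5(W), all W → L
n=14: reaches L-position 11 → W
n=15: reaches L-position 12 → W
n=16: reaches L-position 13 → W
Reading off the rows marked L gives the requested list; there are 6 such values of n.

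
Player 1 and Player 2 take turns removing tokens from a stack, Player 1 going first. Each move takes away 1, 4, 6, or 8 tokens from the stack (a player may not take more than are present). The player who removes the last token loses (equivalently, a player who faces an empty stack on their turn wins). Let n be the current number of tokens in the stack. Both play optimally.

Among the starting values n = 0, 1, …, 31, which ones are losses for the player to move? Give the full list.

1, 3, 6, 8, 13, 15, 18, 20, 25, 27, 30

Build the W/L table. Terminal = W. A non-terminal position is W if it has a move to some L; otherwise it is L.
n=0: no move; the opponent has just taken the last token and therefore loses → W
n=1: the only move is to 0(W), a W ⇒ L
n=2: can move to 1, which is L ⇒ W
n=3: the only move is to 2(W), a W ⇒ L
n=4: can move to 3, which is L ⇒ W
n=5: can move to 1, which is L ⇒ W
n=6: moves to 5(W), 2(W), 0(W); every one is W ⇒ L
n=7: can move to 6, which is L ⇒ W
n=8: moves to 7(W), 4(W), 2(W), 0(W); every one is W ⇒ L
n=9: can move to 8, which is L ⇒ W
n=10: can move to 6, which is L ⇒ W
n=11: can move to 3, which is L ⇒ W
n=12: can move to 8, which is L ⇒ W
n=13: moves to 12(W), 9(W), 7(W), 5(W); every one is W ⇒ L
n=14: can move to 13, which is L ⇒ W
n=15: moves to 14(W), 11(W), 9(W), 7(W); every one is W ⇒ L
n=16: can move to 15, which is L ⇒ W
n=17: can move to 13, which is L ⇒ W
n=18: moves to 17(W), 14(W), 12(W), 10(W); every one is W ⇒ L
n=19: can move to 18, which is L ⇒ W
n=20: moves to 19(W), 16(W), 14(W), 12(W); every one is W ⇒ L
n=21: can move to 20, which is L ⇒ W
n=22: can move to 18, which is L ⇒ W
n=23: can move to 15, which is L ⇒ W
n=24: can move to 20, which is L ⇒ W
n=25: moves to 24(W), 21(W), 19(W), 17(W); every one is W ⇒ L
n=26: can move to 25, which is L ⇒ W
n=27: moves to 26(W), 23(W), 21(W), 19(W); every one is W ⇒ L
n=28: can move to 27, which is L ⇒ W
n=29: can move to 25, which is L ⇒ W
n=30: moves to 29(W), 26(W), 24(W), 22(W); every one is W ⇒ L
n=31: can move to 30, which is L ⇒ W
The losing starting values of n are exactly the entries labelled L in this table (11 of them).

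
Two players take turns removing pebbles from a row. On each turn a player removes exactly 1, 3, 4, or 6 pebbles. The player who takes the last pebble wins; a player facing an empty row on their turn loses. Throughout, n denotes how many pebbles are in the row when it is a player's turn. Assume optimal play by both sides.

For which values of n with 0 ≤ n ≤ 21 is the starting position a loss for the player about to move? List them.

Build the W/L table. Terminal = L. A non-terminal position is W if it has a move to some L; otherwise it is L.
n=0: no move → L
n=1: W (go to 0, an L position)
n=2: L (sole option 1(W) is W)
n=3: W (go to 2, an L position)
n=4: W (go to 0, an L position)
n=5: W (go to 2, an L position)
n=6: W (go to 2, an L position)
n=7: L (options 6(W), 4(W), 3(W), 1(W) are all W)
n=8: W (go to 7, an L position)
n=9: L (options 8(W), 6(W), 5(W), 3(W) are all W)
n=10: W (go to 9, an L position)
n=11: W (go to 7, an L position)
n=12: W (go to 9, an L position)
n=13: W (go to 9, an L position)
n=14: L (options 13(W), 11(W), 10(W), 8(W) are all W)
n=15: W (go to 14, an L position)
n=16: L (options 15(W), 13(W), 12(W), 10(W) are all W)
n=17: W (go to 16, an L position)
n=18: W (go to 14, an L position)
n=19: W (go to 16, an L position)
n=20: W (go to 16, an L position)
n=21: L (options 20(W), 18(W), 17(W), 15(W) are all W)
The losing starting values of n are exactly the entries labelled L in this table (7 of them).

0, 2, 7, 9, 14, 16, 21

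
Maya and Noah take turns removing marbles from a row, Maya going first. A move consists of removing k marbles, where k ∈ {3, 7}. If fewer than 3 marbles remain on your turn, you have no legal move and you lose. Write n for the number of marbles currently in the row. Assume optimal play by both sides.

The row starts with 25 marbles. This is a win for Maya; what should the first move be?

Build the W/L table. Terminal = L. A non-terminal position is W if it has a move to some L; otherwise it is L.
n=0: no move → L
n=1: no move → L
n=2: no move → L
n=3: reaches L-position 0 → W
n=4: reaches L-position 1 → W
n=5: reaches L-position 2 → W
n=6: only reaches 3(W), which is W → L
n=7: reaches L-position 0 → W
n=8: reaches L-position 1 → W
n=9: reaches L-position 6 → W
n=10: only reaches 7(W), 3(W), all W → L
n=11: only reaches 8(W), 4(W), all W → L
n=12: only reaches 9(W), 5(W), all W → L
n=13: reaches L-position 10 → W
n=14: reaches L-position 11 → W
n=15: reaches L-position 12 → W
n=16: only reaches 13(W), 9(W), all W → L
n=17: reaches L-position 10 → W
n=18: reaches L-position 11 → W
n=19: reaches L-position 16 → W
n=20: only reaches 17(W), 13(W), all W → L
n=21: only reaches 18(W), 14(W), all W → L
n=22: only reaches 19(W), 15(W), all W → L
n=23: reaches L-position 20 → W
n=24: reaches L-position 21 → W
n=25: reaches L-position 22 → W
From 25, the L positions reachable in one move are: 22.

Remove 3, leaving 22.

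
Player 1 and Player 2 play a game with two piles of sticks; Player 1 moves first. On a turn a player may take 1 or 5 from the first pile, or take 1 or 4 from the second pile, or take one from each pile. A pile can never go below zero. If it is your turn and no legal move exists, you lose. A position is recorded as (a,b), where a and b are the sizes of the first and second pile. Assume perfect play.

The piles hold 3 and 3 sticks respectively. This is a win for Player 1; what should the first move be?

Compute win/loss labels from the base case upward. A position with no move is L. Any other position is W if it can reach an L in one move, else L.
No move ever increases a pile, so every position that can arise here has a ≤ 3 and b ≤ 3; it is enough to label the cells with 0 ≤ a ≤ 3 and 0 ≤ b ≤ 3.
Every move lowers a or b (never raises either), so fill the grid row by row in increasing a, and left to right within a row: each cell's successors are then already labelled.
      b=0  b=1  b=2  b=3
a=0:    L    W    L    W
a=1:    W    W    W    W
a=2:    L    W    L    W
a=3:    W    W    W    W
Cells with no legal move (terminal, hence L): (0,0).
The remaining L cells, each justified by listing all of its moves:
(0,2): L (sole option (0,1)(W) is W)
(2,0): L (sole option (1,0)(W) is W)
(2,2): L (options (1,2)(W), (2,1)(W), (1,1)(W) are all W)
Every other cell has at least one move into one of the L cells above, so it is W.
From (3,3), the L positions reachable in one move are: (2,2).

Move to (2,2).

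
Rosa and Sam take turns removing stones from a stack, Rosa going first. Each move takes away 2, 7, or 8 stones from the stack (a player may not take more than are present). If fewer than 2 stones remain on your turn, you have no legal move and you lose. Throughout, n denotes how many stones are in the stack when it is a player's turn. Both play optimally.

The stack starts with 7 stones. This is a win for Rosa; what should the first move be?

Classify positions by backward induction: terminal positions (no move available) are L. From any other position, the mover wins iff some move reaches an L.
n=0: no move → L
n=1: no move → L
n=2: reaches L-position 0 → W
n=3: reaches L-position 1 → W
n=4: only reaches 2(W), which is W → L
n=5: only reaches 3(W), which is W → L
n=6: reaches L-position 4 → W
n=7: reaches L-position 5 → W
From 7, the L positions reachable in one move are: 5, 0. Any move reaching one of these is winning.

Remove 2, leaving 5.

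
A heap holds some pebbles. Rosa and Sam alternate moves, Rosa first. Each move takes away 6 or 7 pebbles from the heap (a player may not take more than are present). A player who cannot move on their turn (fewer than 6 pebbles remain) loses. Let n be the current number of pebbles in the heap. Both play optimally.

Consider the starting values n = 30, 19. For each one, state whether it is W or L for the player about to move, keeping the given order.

30: L, 19: W

Build the W/L table. Terminal = L. A non-terminal position is W if it has a move to some L; otherwise it is L.
n=0: no move → L
n=1: no move → L
n=2: no move → L
n=3: no move → L
n=4: no move → L
n=5: no move → L
n=6: can move to 0, which is L ⇒ W
n=7: can move to 1, which is L ⇒ W
n=8: can move to 2, which is L ⇒ W
n=9: can move to 3, which is L ⇒ W
n=10: can move to 4, which is L ⇒ W
n=11: can move to 5, which is L ⇒ W
n=12: can move to 5, which is L ⇒ W
n=13: moves to 7(W), 6(W); every one is W ⇒ L
n=14: moves to 8(W), 7(W); every one is W ⇒ L
n=15: moves to 9(W), 8(W); every one is W ⇒ L
n=16: moves to 10(W), 9(W); every one is W ⇒ L
n=17: moves to 11(W), 10(W); every one is W ⇒ L
n=18: moves to 12(W), 11(W); every one is W ⇒ L
n=19: can move to 13, which is L ⇒ W
n=20: can move to 14, which is L ⇒ W
n=21: can move to 15, which is L ⇒ W
n=22: can move to 16, which is L ⇒ W
n=23: can move to 17, which is L ⇒ W
n=24: can move to 18, which is L ⇒ W
n=25: can move to 18, which is L ⇒ W
n=26: moves to 20(W), 19(W); every one is W ⇒ L
n=27: moves to 21(W), 20(W); every one is W ⇒ L
n=28: moves to 22(W), 21(W); every one is W ⇒ L
n=29: moves to 23(W), 22(W); every one is W ⇒ L
n=30: moves to 24(W), 23(W); every one is W ⇒ L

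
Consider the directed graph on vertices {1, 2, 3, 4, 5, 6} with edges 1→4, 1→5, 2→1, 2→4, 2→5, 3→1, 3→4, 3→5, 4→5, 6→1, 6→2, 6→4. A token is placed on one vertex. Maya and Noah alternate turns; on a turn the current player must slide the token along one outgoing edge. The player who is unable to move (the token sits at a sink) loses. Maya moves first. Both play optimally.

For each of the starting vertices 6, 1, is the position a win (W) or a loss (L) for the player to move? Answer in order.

Build the W/L table. Terminal = L. A non-terminal position is W if it has a move to some L; otherwise it is L.
Every edge goes from a vertex to one that appears earlier in the order 5, 4, 1, 3, 2, 6, so processing vertices in that order labels each vertex after all of its successors.
5: no outgoing edge → L
4: can move to 5, which is L ⇒ W
1: can move to 5, which is L ⇒ W
3: can move to 5, which is L ⇒ W
2: can move to 5, which is L ⇒ W
6: moves to 2(W), 1(W), 4(W); every one is W ⇒ L

6: L, 1: W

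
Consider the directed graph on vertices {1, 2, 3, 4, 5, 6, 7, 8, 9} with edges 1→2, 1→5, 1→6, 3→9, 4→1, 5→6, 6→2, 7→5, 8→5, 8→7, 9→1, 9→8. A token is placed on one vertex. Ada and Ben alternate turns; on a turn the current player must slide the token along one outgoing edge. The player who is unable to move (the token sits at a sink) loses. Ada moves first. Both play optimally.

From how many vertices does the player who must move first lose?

4

Build the W/L table. Terminal = L. A non-terminal position is W if it has a move to some L; otherwise it is L.
Every edge goes from a vertex to one that appears earlier in the order 2, 6, 5, 7, 8, 1, 9, 4, 3, so processing vertices in that order labels each vertex after all of its successors.
2: no outgoing edge → L
6: can move to 2, which is L ⇒ W
5: the only move is to 6(W), a W ⇒ L
7: can move to 5, which is L ⇒ W
8: can move to 5, which is L ⇒ W
1: can move to 5, which is L ⇒ W
9: moves to 1(W), 8(W); every one is W ⇒ L
4: the only move is to 1(W), a W ⇒ L
3: can move to 9, which is L ⇒ W
The L vertices are 2, 4, 5, 9; that is 4 in all.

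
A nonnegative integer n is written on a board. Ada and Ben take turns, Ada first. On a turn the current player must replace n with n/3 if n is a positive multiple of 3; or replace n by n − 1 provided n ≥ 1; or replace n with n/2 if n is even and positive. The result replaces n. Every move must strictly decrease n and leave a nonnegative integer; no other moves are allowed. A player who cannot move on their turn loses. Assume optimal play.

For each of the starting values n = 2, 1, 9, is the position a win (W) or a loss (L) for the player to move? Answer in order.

2: L, 1: W, 9: L

Build the W/L table. Terminal = L. A non-terminal position is W if it has a move to some L; otherwise it is L.
n=0: no move → L
n=1: W (go to 0, an L position)
n=2: L (sole option 1(W) is W)
n=3: W (go to 2, an L position)
n=4: W (go to 2, an L position)
n=5: L (sole option 4(W) is W)
n=6: W (go to 2, an L position)
n=7: L (sole option 6(W) is W)
n=8: W (go to 7, an L position)
n=9: L (options 3(W), 8(W) are all W)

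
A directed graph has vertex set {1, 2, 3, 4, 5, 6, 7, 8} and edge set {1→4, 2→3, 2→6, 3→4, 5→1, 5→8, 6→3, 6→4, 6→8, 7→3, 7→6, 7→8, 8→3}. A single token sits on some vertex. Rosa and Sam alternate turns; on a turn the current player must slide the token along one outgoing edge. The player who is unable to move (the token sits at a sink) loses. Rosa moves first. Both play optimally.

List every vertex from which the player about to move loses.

2, 4, 8

Build the W/L table. Terminal = L. A non-terminal position is W if it has a move to some L; otherwise it is L.
Every edge goes from a vertex to one that appears earlier in the order 4, 3, 8, 1, 6, 5, 2, 7, so processing vertices in that order labels each vertex after all of its successors.
4: no outgoing edge → L
3: can move to 4, which is L ⇒ W
8: the only move is to 3(W), a W ⇒ L
1: can move to 4, which is L ⇒ W
6: can move to 8, which is L ⇒ W
5: can move to 8, which is L ⇒ W
2: moves to 6(W), 3(W); every one is W ⇒ L
7: can move to 8, which is L ⇒ W
The losing starting vertices are exactly the entries labelled L in this table (3 of them).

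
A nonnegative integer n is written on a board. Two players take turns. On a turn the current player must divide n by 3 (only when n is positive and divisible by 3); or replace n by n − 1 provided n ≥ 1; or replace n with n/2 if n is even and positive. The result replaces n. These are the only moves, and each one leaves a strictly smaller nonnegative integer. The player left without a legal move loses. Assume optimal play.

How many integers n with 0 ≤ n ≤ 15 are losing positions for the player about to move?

7

Label each position W (a win for the player to move) or L (a loss). A position with no legal move is L; any other position is W exactly when some move reaches an L, and L when every move reaches a W.
n=0: no move → L
n=1: →0(L), so W
n=2: →1(W) only, which is W, so L
n=3: →2(L), so W
n=4: →2(L), so W
n=5: →4(W) only, which is W, so L
n=6: →2(L), so W
n=7: →6(W) only, which is W, so L
n=8: →7(L), so W
n=9: →3(W), 8(W) — all W, so L
n=10: →5(L), so W
n=11: →10(W) only, which is W, so L
n=12: →11(L), so W
n=13: →12(W) only, which is W, so L
n=14: →7(L), so W
n=15: →5(L), so W
L entries with 0 ≤ n ≤ 15: n = 0, 2, 5, 7, 9, 11, 13; that makes 7.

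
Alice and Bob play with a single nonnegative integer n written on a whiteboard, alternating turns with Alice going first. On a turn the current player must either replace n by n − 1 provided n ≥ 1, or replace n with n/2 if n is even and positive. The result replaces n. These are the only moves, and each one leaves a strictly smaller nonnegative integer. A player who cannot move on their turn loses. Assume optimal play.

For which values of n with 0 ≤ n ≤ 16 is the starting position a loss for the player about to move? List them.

0, 2, 5, 7, 9, 11, 13, 15

Positions with no move are L. A position that does have a move is losing for the player to move precisely when every available move leads to a winning position for the opponent. Fill in the labels:
n=0: no move → L
n=1: →0(L), so W
n=2: →1(W) only, which is W, so L
n=3: →2(L), so W
n=4: →2(L), so W
n=5: →4(W) only, which is W, so L
n=6: →5(L), so W
n=7: →6(W) only, which is W, so L
n=8: →7(L), so W
n=9: →8(W) only, which is W, so L
n=10: →5(L), so W
n=11: →10(W) only, which is W, so L
n=12: →11(L), so W
n=13: →12(W) only, which is W, so L
n=14: →7(L), so W
n=15: →14(W) only, which is W, so L
n=16: →15(L), so W
The losing starting values of n are exactly the entries labelled L in this table (8 of them).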